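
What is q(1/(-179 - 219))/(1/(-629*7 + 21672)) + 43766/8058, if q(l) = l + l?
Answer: -825596/10149 ≈ -81.348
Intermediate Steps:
q(l) = 2*l
q(1/(-179 - 219))/(1/(-629*7 + 21672)) + 43766/8058 = (2/(-179 - 219))/(1/(-629*7 + 21672)) + 43766/8058 = (2/(-398))/(1/(-4403 + 21672)) + 43766*(1/8058) = (2*(-1/398))/(1/17269) + 277/51 = -1/(199*1/17269) + 277/51 = -1/199*17269 + 277/51 = -17269/199 + 277/51 = -825596/10149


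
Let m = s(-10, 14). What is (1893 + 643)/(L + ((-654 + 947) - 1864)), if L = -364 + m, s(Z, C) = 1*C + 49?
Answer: -317/234 ≈ -1.3547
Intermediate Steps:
s(Z, C) = 49 + C (s(Z, C) = C + 49 = 49 + C)
m = 63 (m = 49 + 14 = 63)
L = -301 (L = -364 + 63 = -301)
(1893 + 643)/(L + ((-654 + 947) - 1864)) = (1893 + 643)/(-301 + ((-654 + 947) - 1864)) = 2536/(-301 + (293 - 1864)) = 2536/(-301 - 1571) = 2536/(-1872) = 2536*(-1/1872) = -317/234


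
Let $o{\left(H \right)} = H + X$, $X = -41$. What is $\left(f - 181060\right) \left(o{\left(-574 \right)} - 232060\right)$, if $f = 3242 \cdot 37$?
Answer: $14217838550$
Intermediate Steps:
$f = 119954$
$o{\left(H \right)} = -41 + H$ ($o{\left(H \right)} = H - 41 = -41 + H$)
$\left(f - 181060\right) \left(o{\left(-574 \right)} - 232060\right) = \left(119954 - 181060\right) \left(\left(-41 - 574\right) - 232060\right) = - 61106 \left(-615 - 232060\right) = \left(-61106\right) \left(-232675\right) = 14217838550$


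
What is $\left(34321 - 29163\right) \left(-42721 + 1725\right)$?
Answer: $-211457368$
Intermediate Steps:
$\left(34321 - 29163\right) \left(-42721 + 1725\right) = 5158 \left(-40996\right) = -211457368$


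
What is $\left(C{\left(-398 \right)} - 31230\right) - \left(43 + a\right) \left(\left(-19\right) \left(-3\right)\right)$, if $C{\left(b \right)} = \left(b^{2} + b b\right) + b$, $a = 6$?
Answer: $282387$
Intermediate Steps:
$C{\left(b \right)} = b + 2 b^{2}$ ($C{\left(b \right)} = \left(b^{2} + b^{2}\right) + b = 2 b^{2} + b = b + 2 b^{2}$)
$\left(C{\left(-398 \right)} - 31230\right) - \left(43 + a\right) \left(\left(-19\right) \left(-3\right)\right) = \left(- 398 \left(1 + 2 \left(-398\right)\right) - 31230\right) - \left(43 + 6\right) \left(\left(-19\right) \left(-3\right)\right) = \left(- 398 \left(1 - 796\right) - 31230\right) - 49 \cdot 57 = \left(\left(-398\right) \left(-795\right) - 31230\right) - 2793 = \left(316410 - 31230\right) - 2793 = 285180 - 2793 = 282387$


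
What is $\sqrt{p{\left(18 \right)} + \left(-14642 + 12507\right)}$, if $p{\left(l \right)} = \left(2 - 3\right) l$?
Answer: $i \sqrt{2153} \approx 46.4 i$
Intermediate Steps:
$p{\left(l \right)} = - l$
$\sqrt{p{\left(18 \right)} + \left(-14642 + 12507\right)} = \sqrt{\left(-1\right) 18 + \left(-14642 + 12507\right)} = \sqrt{-18 - 2135} = \sqrt{-2153} = i \sqrt{2153}$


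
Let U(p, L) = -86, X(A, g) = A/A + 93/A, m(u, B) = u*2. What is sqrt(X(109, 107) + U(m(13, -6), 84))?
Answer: 2*I*sqrt(249937)/109 ≈ 9.1732*I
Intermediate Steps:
m(u, B) = 2*u
X(A, g) = 1 + 93/A
sqrt(X(109, 107) + U(m(13, -6), 84)) = sqrt((93 + 109)/109 - 86) = sqrt((1/109)*202 - 86) = sqrt(202/109 - 86) = sqrt(-9172/109) = 2*I*sqrt(249937)/109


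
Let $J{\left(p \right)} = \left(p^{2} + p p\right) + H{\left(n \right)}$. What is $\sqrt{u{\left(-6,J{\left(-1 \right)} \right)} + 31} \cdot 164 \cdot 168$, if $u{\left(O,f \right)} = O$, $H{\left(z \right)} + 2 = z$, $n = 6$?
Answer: $137760$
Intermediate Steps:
$H{\left(z \right)} = -2 + z$
$J{\left(p \right)} = 4 + 2 p^{2}$ ($J{\left(p \right)} = \left(p^{2} + p p\right) + \left(-2 + 6\right) = \left(p^{2} + p^{2}\right) + 4 = 2 p^{2} + 4 = 4 + 2 p^{2}$)
$\sqrt{u{\left(-6,J{\left(-1 \right)} \right)} + 31} \cdot 164 \cdot 168 = \sqrt{-6 + 31} \cdot 164 \cdot 168 = \sqrt{25} \cdot 164 \cdot 168 = 5 \cdot 164 \cdot 168 = 820 \cdot 168 = 137760$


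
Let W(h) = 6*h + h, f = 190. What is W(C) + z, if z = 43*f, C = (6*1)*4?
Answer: 8338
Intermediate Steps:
C = 24 (C = 6*4 = 24)
W(h) = 7*h
z = 8170 (z = 43*190 = 8170)
W(C) + z = 7*24 + 8170 = 168 + 8170 = 8338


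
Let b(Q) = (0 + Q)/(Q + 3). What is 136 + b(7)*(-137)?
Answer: 401/10 ≈ 40.100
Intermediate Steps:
b(Q) = Q/(3 + Q)
136 + b(7)*(-137) = 136 + (7/(3 + 7))*(-137) = 136 + (7/10)*(-137) = 136 - 959/10 = 401/10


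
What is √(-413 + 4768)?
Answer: √4355 ≈ 65.992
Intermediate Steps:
√(-413 + 4768) = √4355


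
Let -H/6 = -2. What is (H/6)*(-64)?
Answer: -128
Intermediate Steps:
H = 12 (H = -6*(-2) = 12)
(H/6)*(-64) = (12/6)*(-64) = (12*(1/6))*(-64) = 2*(-64) = -128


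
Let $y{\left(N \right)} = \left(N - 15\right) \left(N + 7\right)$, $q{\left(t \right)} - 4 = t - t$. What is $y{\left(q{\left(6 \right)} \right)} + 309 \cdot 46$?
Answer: $14093$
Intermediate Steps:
$q{\left(t \right)} = 4$ ($q{\left(t \right)} = 4 + \left(t - t\right) = 4 + 0 = 4$)
$y{\left(N \right)} = \left(-15 + N\right) \left(7 + N\right)$
$y{\left(q{\left(6 \right)} \right)} + 309 \cdot 46 = \left(-105 + 4^{2} - 32\right) + 309 \cdot 46 = \left(-105 + 16 - 32\right) + 14214 = -121 + 14214 = 14093$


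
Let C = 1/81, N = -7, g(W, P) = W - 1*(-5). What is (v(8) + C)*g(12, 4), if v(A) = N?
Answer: -9622/81 ≈ -118.79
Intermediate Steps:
g(W, P) = 5 + W (g(W, P) = W + 5 = 5 + W)
v(A) = -7
C = 1/81 ≈ 0.012346
(v(8) + C)*g(12, 4) = (-7 + 1/81)*(5 + 12) = -566/81*17 = -9622/81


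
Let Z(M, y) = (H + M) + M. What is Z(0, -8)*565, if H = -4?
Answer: -2260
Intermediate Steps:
Z(M, y) = -4 + 2*M (Z(M, y) = (-4 + M) + M = -4 + 2*M)
Z(0, -8)*565 = (-4 + 2*0)*565 = (-4 + 0)*565 = -4*565 = -2260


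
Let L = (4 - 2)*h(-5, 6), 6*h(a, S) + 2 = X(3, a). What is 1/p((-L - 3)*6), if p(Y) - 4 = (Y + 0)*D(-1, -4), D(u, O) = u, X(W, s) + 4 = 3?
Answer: 1/16 ≈ 0.062500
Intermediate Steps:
X(W, s) = -1 (X(W, s) = -4 + 3 = -1)
h(a, S) = -1/2 (h(a, S) = -1/3 + (1/6)*(-1) = -1/3 - 1/6 = -1/2)
L = -1 (L = (4 - 2)*(-1/2) = 2*(-1/2) = -1)
p(Y) = 4 - Y (p(Y) = 4 + (Y + 0)*(-1) = 4 + Y*(-1) = 4 - Y)
1/p((-L - 3)*6) = 1/(4 - (-1*(-1) - 3)*6) = 1/(4 - (1 - 3)*6) = 1/(4 - (-2)*6) = 1/(4 - 1*(-12)) = 1/(4 + 12) = 1/16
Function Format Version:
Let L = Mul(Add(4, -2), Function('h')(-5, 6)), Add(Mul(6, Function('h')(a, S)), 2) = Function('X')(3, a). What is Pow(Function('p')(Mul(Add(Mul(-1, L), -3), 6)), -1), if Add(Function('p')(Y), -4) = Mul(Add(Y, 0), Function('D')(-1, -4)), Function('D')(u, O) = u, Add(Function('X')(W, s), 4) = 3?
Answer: Rational(1, 16) ≈ 0.062500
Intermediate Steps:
Function('X')(W, s) = -1 (Function('X')(W, s) = Add(-4, 3) = -1)
Function('h')(a, S) = Rational(-1, 2) (Function('h')(a, S) = Add(Rational(-1, 3), Mul(Rational(1, 6), -1)) = Add(Rational(-1, 3), Rational(-1, 6)) = Rational(-1, 2))
L = -1 (L = Mul(Add(4, -2), Rational(-1, 2)) = Mul(2, Rational(-1, 2)) = -1)
Function('p')(Y) = Add(4, Mul(-1, Y)) (Function('p')(Y) = Add(4, Mul(Add(Y, 0), -1)) = Add(4, Mul(Y, -1)) = Add(4, Mul(-1, Y)))
Pow(Function('p')(Mul(Add(Mul(-1, L), -3), 6)), -1) = Pow(Add(4, Mul(-1, Mul(Add(Mul(-1, -1), -3), 6))), -1) = Pow(Add(4, Mul(-1, Mul(Add(1, -3), 6))), -1) = Pow(Add(4, Mul(-1, Mul(-2, 6))), -1) = Pow(Add(4, Mul(-1, -12)), -1) = Pow(Add(4, 12), -1) = Pow(16, -1) = Rational(1, 16)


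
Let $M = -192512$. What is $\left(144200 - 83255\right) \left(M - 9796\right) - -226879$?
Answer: $-12329434181$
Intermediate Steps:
$\left(144200 - 83255\right) \left(M - 9796\right) - -226879 = \left(144200 - 83255\right) \left(-192512 - 9796\right) - -226879 = 60945 \left(-202308\right) + 226879 = -12329661060 + 226879 = -12329434181$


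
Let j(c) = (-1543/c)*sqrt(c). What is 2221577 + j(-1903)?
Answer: 2221577 + 1543*I*sqrt(1903)/1903 ≈ 2.2216e+6 + 35.371*I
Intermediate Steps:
j(c) = -1543/sqrt(c)
2221577 + j(-1903) = 2221577 - (-1543)*I*sqrt(1903)/1903 = 2221577 + 1543*I*sqrt(1903)/1903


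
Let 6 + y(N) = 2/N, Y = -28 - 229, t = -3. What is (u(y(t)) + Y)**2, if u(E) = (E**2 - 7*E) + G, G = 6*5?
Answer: 1495729/81 ≈ 18466.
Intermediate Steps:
Y = -257
G = 30
y(N) = -6 + 2/N
u(E) = 30 + E**2 - 7*E (u(E) = (E**2 - 7*E) + 30 = 30 + E**2 - 7*E)
(u(y(t)) + Y)**2 = ((30 + (-6 + 2/(-3))**2 - 7*(-6 + 2/(-3))) - 257)**2 = ((30 + (-6 + 2*(-1/3))**2 - 7*(-6 + 2*(-1/3))) - 257)**2 = ((30 + (-6 - 2/3)**2 - 7*(-6 - 2/3)) - 257)**2 = ((30 + (-20/3)**2 - 7*(-20/3)) - 257)**2 = ((30 + 400/9 + 140/3) - 257)**2 = (1090/9 - 257)**2 = (-1223/9)**2 = 1495729/81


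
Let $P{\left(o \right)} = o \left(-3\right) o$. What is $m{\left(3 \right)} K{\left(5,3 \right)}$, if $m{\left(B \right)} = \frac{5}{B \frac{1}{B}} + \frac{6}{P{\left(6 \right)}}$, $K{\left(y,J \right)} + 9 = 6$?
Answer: $- \frac{89}{6} \approx -14.833$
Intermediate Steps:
$K{\left(y,J \right)} = -3$ ($K{\left(y,J \right)} = -9 + 6 = -3$)
$P{\left(o \right)} = - 3 o^{2}$ ($P{\left(o \right)} = - 3 o o = - 3 o^{2}$)
$m{\left(B \right)} = \frac{89}{18}$ ($m{\left(B \right)} = \frac{5}{B \frac{1}{B}} + \frac{6}{\left(-3\right) 6^{2}} = \frac{5}{1} + \frac{6}{\left(-3\right) 36} = 5 \cdot 1 + \frac{6}{-108} = 5 + 6 \left(- \frac{1}{108}\right) = 5 - \frac{1}{18} = \frac{89}{18}$)
$m{\left(3 \right)} K{\left(5,3 \right)} = \frac{89}{18} \left(-3\right) = - \frac{89}{6}$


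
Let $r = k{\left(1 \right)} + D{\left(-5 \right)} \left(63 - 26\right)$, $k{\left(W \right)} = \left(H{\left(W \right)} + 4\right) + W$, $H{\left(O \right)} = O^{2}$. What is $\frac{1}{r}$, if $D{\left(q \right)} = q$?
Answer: $- \frac{1}{179} \approx -0.0055866$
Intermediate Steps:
$k{\left(W \right)} = 4 + W + W^{2}$ ($k{\left(W \right)} = \left(W^{2} + 4\right) + W = \left(4 + W^{2}\right) + W = 4 + W + W^{2}$)
$r = -179$ ($r = \left(4 + 1 + 1^{2}\right) - 5 \left(63 - 26\right) = \left(4 + 1 + 1\right) - 185 = 6 - 185 = -179$)
$\frac{1}{r} = \frac{1}{-179} = - \frac{1}{179}$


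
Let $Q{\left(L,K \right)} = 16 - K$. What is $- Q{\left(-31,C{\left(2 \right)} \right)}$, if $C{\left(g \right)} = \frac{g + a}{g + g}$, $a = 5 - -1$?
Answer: $-14$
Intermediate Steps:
$a = 6$ ($a = 5 + 1 = 6$)
$C{\left(g \right)} = \frac{6 + g}{2 g}$ ($C{\left(g \right)} = \frac{g + 6}{g + g} = \frac{6 + g}{2 g}$)
$- Q{\left(-31,C{\left(2 \right)} \right)} = - (16 - \frac{6 + 2}{2 \cdot 2}) = - (16 - \frac{1}{2} \cdot \frac{1}{2} \cdot 8) = - (16 - 2) = \left(-1\right) 14 = -14$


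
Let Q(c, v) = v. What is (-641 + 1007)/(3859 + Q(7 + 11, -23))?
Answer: 183/1918 ≈ 0.095412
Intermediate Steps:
(-641 + 1007)/(3859 + Q(7 + 11, -23)) = (-641 + 1007)/(3859 - 23) = 366/3836 = 366*(1/3836) = 183/1918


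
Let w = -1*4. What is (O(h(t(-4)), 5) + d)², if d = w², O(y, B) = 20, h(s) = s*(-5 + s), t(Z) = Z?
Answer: 1296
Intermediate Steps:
w = -4
d = 16 (d = (-4)² = 16)
(O(h(t(-4)), 5) + d)² = (20 + 16)² = 36² = 1296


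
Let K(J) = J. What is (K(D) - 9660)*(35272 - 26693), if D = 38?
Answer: -82547138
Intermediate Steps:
(K(D) - 9660)*(35272 - 26693) = (38 - 9660)*(35272 - 26693) = -9622*8579 = -82547138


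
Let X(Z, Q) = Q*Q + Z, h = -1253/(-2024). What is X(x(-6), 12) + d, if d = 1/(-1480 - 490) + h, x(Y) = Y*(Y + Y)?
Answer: 431859433/1993640 ≈ 216.62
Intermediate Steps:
x(Y) = 2*Y² (x(Y) = Y*(2*Y) = 2*Y²)
h = 1253/2024 (h = -1253*(-1/2024) = 1253/2024 ≈ 0.61907)
X(Z, Q) = Z + Q² (X(Z, Q) = Q² + Z = Z + Q²)
d = 1233193/1993640 (d = 1/(-1480 - 490) + 1253/2024 = 1/(-1970) + 1253/2024 = -1/1970 + 1253/2024 = 1233193/1993640 ≈ 0.61856)
X(x(-6), 12) + d = (2*(-6)² + 12²) + 1233193/1993640 = (2*36 + 144) + 1233193/1993640 = (72 + 144) + 1233193/1993640 = 216 + 1233193/1993640 = 431859433/1993640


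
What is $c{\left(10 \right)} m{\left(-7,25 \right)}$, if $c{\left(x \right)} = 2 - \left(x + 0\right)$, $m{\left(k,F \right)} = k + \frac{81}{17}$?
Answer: $\frac{304}{17} \approx 17.882$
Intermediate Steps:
$m{\left(k,F \right)} = \frac{81}{17} + k$ ($m{\left(k,F \right)} = k + 81 \cdot \frac{1}{17} = k + \frac{81}{17} = \frac{81}{17} + k$)
$c{\left(x \right)} = 2 - x$
$c{\left(10 \right)} m{\left(-7,25 \right)} = \left(2 - 10\right) \left(\frac{81}{17} - 7\right) = \left(2 - 10\right) \left(- \frac{38}{17}\right) = \left(-8\right) \left(- \frac{38}{17}\right) = \frac{304}{17}$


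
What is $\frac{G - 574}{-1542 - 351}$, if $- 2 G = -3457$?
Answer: $- \frac{2309}{3786} \approx -0.60988$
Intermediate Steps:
$G = \frac{3457}{2}$ ($G = \left(- \frac{1}{2}\right) \left(-3457\right) = \frac{3457}{2} \approx 1728.5$)
$\frac{G - 574}{-1542 - 351} = \frac{\frac{3457}{2} - 574}{-1542 - 351} = \frac{2309}{2 \left(-1893\right)} = \frac{2309}{2} \left(- \frac{1}{1893}\right) = - \frac{2309}{3786}$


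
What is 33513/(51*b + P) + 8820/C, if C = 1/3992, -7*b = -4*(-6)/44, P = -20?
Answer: 64994045739/1846 ≈ 3.5208e+7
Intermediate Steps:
b = -6/77 (b = -(-4*(-6))/(7*44) = -24/(7*44) = -1/7*6/11 = -6/77 ≈ -0.077922)
C = 1/3992 ≈ 0.00025050
33513/(51*b + P) + 8820/C = 33513/(51*(-6/77) - 20) + 8820/(1/3992) = 33513/(-306/77 - 20) + 8820*3992 = 33513/(-1846/77) + 35209440 = 33513*(-77/1846) + 35209440 = -2580501/1846 + 35209440 = 64994045739/1846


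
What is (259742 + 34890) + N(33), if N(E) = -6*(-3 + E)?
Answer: 294452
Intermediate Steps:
N(E) = 18 - 6*E
(259742 + 34890) + N(33) = (259742 + 34890) + (18 - 6*33) = 294632 + (18 - 198) = 294632 - 180 = 294452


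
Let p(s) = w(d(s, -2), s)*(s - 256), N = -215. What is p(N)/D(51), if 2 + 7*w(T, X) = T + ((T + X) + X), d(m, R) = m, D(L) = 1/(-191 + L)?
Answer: -8120040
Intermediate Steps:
w(T, X) = -2/7 + 2*T/7 + 2*X/7 (w(T, X) = -2/7 + (T + ((T + X) + X))/7 = -2/7 + (T + (T + 2*X))/7 = -2/7 + (2*T + 2*X)/7 = -2/7 + (2*T/7 + 2*X/7) = -2/7 + 2*T/7 + 2*X/7)
p(s) = (-256 + s)*(-2/7 + 4*s/7) (p(s) = (-2/7 + 2*s/7 + 2*s/7)*(s - 256) = (-2/7 + 4*s/7)*(-256 + s) = (-256 + s)*(-2/7 + 4*s/7))
p(N)/D(51) = (2*(-1 + 2*(-215))*(-256 - 215)/7)/(1/(-191 + 51)) = ((2/7)*(-1 - 430)*(-471))/(1/(-140)) = ((2/7)*(-431)*(-471))/(-1/140) = (406002/7)*(-140) = -8120040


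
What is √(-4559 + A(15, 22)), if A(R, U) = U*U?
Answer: 5*I*√163 ≈ 63.836*I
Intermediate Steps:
A(R, U) = U²
√(-4559 + A(15, 22)) = √(-4559 + 22²) = √(-4559 + 484) = √(-4075) = 5*I*√163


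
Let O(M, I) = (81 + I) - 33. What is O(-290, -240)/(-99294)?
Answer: 32/16549 ≈ 0.0019337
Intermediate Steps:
O(M, I) = 48 + I
O(-290, -240)/(-99294) = (48 - 240)/(-99294) = -192*(-1/99294) = 32/16549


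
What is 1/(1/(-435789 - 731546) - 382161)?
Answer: -1167335/446109910936 ≈ -2.6167e-6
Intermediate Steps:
1/(1/(-435789 - 731546) - 382161) = 1/(1/(-1167335) - 382161) = 1/(-1/1167335 - 382161) = 1/(-446109910936/1167335) = -1167335/446109910936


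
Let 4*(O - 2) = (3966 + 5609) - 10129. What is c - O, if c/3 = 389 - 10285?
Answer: -59103/2 ≈ -29552.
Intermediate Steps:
c = -29688 (c = 3*(389 - 10285) = 3*(-9896) = -29688)
O = -273/2 (O = 2 + ((3966 + 5609) - 10129)/4 = 2 + (9575 - 10129)/4 = 2 + (1/4)*(-554) = 2 - 277/2 = -273/2 ≈ -136.50)
c - O = -29688 - 1*(-273/2) = -29688 + 273/2 = -59103/2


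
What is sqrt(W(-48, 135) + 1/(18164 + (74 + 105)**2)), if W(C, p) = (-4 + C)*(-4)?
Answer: sqrt(524272791405)/50205 ≈ 14.422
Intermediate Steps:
W(C, p) = 16 - 4*C
sqrt(W(-48, 135) + 1/(18164 + (74 + 105)**2)) = sqrt((16 - 4*(-48)) + 1/(18164 + (74 + 105)**2)) = sqrt((16 + 192) + 1/(18164 + 179**2)) = sqrt(208 + 1/(18164 + 32041)) = sqrt(208 + 1/50205) = sqrt(10442641/50205) = sqrt(524272791405)/50205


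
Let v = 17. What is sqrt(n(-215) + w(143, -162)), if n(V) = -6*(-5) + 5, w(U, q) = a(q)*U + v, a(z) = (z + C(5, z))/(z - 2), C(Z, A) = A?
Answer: sqrt(562315)/41 ≈ 18.290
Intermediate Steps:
a(z) = 2*z/(-2 + z) (a(z) = (z + z)/(z - 2) = (2*z)/(-2 + z) = 2*z/(-2 + z))
w(U, q) = 17 + 2*U*q/(-2 + q) (w(U, q) = (2*q/(-2 + q))*U + 17 = 2*U*q/(-2 + q) + 17 = 17 + 2*U*q/(-2 + q))
n(V) = 35 (n(V) = 30 + 5 = 35)
sqrt(n(-215) + w(143, -162)) = sqrt(35 + (-34 + 17*(-162) + 2*143*(-162))/(-2 - 162)) = sqrt(35 + (-34 - 2754 - 46332)/(-164)) = sqrt(35 - 1/164*(-49120)) = sqrt(35 + 12280/41) = sqrt(13715/41) = sqrt(562315)/41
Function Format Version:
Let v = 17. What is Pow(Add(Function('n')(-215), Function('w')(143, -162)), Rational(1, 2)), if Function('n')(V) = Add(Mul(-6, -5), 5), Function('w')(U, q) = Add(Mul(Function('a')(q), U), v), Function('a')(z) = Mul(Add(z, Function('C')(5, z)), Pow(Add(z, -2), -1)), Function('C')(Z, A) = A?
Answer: Mul(Rational(1, 41), Pow(562315, Rational(1, 2))) ≈ 18.290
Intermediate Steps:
Function('a')(z) = Mul(2, z, Pow(Add(-2, z), -1)) (Function('a')(z) = Mul(Add(z, z), Pow(Add(z, -2), -1)) = Mul(Mul(2, z), Pow(Add(-2, z), -1)) = Mul(2, z, Pow(Add(-2, z), -1)))
Function('w')(U, q) = Add(17, Mul(2, U, q, Pow(Add(-2, q), -1))) (Function('w')(U, q) = Add(Mul(Mul(2, q, Pow(Add(-2, q), -1)), U), 17) = Add(Mul(2, U, q, Pow(Add(-2, q), -1)), 17) = Add(17, Mul(2, U, q, Pow(Add(-2, q), -1))))
Function('n')(V) = 35 (Function('n')(V) = Add(30, 5) = 35)
Pow(Add(Function('n')(-215), Function('w')(143, -162)), Rational(1, 2)) = Pow(Add(35, Mul(Pow(Add(-2, -162), -1), Add(-34, Mul(17, -162), Mul(2, 143, -162)))), Rational(1, 2)) = Pow(Add(35, Mul(Pow(-164, -1), Add(-34, -2754, -46332))), Rational(1, 2)) = Pow(Add(35, Mul(Rational(-1, 164), -49120)), Rational(1, 2)) = Pow(Add(35, Rational(12280, 41)), Rational(1, 2)) = Pow(Rational(13715, 41), Rational(1, 2)) = Mul(Rational(1, 41), Pow(562315, Rational(1, 2)))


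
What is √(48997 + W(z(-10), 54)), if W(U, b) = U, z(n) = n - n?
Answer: √48997 ≈ 221.35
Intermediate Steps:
z(n) = 0
√(48997 + W(z(-10), 54)) = √(48997 + 0) = √48997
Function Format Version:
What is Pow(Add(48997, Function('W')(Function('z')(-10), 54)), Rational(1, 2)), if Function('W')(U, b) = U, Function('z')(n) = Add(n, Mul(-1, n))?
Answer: Pow(48997, Rational(1, 2)) ≈ 221.35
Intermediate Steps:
Function('z')(n) = 0
Pow(Add(48997, Function('W')(Function('z')(-10), 54)), Rational(1, 2)) = Pow(Add(48997, 0), Rational(1, 2)) = Pow(48997, Rational(1, 2))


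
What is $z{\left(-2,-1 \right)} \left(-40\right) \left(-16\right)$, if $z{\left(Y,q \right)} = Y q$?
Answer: $1280$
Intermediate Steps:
$z{\left(-2,-1 \right)} \left(-40\right) \left(-16\right) = \left(-2\right) \left(-1\right) \left(-40\right) \left(-16\right) = 2 \left(-40\right) \left(-16\right) = \left(-80\right) \left(-16\right) = 1280$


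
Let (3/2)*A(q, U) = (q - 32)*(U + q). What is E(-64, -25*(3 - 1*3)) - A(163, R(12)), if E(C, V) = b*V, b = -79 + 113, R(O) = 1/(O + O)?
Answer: -512603/36 ≈ -14239.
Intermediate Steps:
R(O) = 1/(2*O)
A(q, U) = 2*(-32 + q)*(U + q)/3 (A(q, U) = 2*((q - 32)*(U + q))/3 = 2*((-32 + q)*(U + q))/3 = 2*(-32 + q)*(U + q)/3)
b = 34
E(C, V) = 34*V
E(-64, -25*(3 - 1*3)) - A(163, R(12)) = 34*(-25*(3 - 1*3)) - (-32/(3*12) - 64/3*163 + (2/3)*163**2 + (2/3)*((1/2)/12)*163) = 34*(-25*(3 - 3)) - (-32/(3*12) - 10432/3 + (2/3)*26569 + (2/3)*((1/2)*(1/12))*163) = 34*(-25*0) - (-64/3*1/24 - 10432/3 + 53138/3 + (2/3)*(1/24)*163) = 34*0 - (-8/9 - 10432/3 + 53138/3 + 163/36) = 0 - 1*512603/36 = 0 - 512603/36 = -512603/36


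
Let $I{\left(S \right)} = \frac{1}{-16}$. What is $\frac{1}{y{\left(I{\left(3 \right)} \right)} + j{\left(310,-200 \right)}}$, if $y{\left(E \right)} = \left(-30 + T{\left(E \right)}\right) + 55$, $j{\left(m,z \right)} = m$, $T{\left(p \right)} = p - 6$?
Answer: $\frac{16}{5263} \approx 0.0030401$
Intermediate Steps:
$T{\left(p \right)} = -6 + p$ ($T{\left(p \right)} = p - 6 = -6 + p$)
$I{\left(S \right)} = - \frac{1}{16}$
$y{\left(E \right)} = 19 + E$ ($y{\left(E \right)} = \left(-30 + \left(-6 + E\right)\right) + 55 = \left(-36 + E\right) + 55 = 19 + E$)
$\frac{1}{y{\left(I{\left(3 \right)} \right)} + j{\left(310,-200 \right)}} = \frac{1}{\left(19 - \frac{1}{16}\right) + 310} = \frac{1}{\frac{303}{16} + 310} = \frac{1}{\frac{5263}{16}} = \frac{16}{5263}$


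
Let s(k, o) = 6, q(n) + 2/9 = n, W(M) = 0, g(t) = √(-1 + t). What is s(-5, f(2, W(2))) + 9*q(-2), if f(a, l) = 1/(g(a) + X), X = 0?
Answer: -14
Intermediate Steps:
q(n) = -2/9 + n
f(a, l) = (-1 + a)^(-½) (f(a, l) = 1/(√(-1 + a) + 0) = 1/(√(-1 + a)) = (-1 + a)^(-½))
s(-5, f(2, W(2))) + 9*q(-2) = 6 + 9*(-2/9 - 2) = 6 + 9*(-20/9) = 6 - 20 = -14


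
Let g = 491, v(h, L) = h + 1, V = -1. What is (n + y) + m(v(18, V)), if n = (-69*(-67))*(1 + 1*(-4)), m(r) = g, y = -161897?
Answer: -175275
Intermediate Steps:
v(h, L) = 1 + h
m(r) = 491
n = -13869 (n = 4623*(1 - 4) = 4623*(-3) = -13869)
(n + y) + m(v(18, V)) = (-13869 - 161897) + 491 = -175766 + 491 = -175275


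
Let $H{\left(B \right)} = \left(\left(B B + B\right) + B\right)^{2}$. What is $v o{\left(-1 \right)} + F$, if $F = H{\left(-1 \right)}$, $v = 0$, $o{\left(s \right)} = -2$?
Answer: $1$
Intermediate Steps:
$H{\left(B \right)} = \left(B^{2} + 2 B\right)^{2}$ ($H{\left(B \right)} = \left(\left(B^{2} + B\right) + B\right)^{2} = \left(\left(B + B^{2}\right) + B\right)^{2} = \left(B^{2} + 2 B\right)^{2}$)
$F = 1$ ($F = \left(-1\right)^{2} \left(2 - 1\right)^{2} = 1 \cdot 1^{2} = 1 \cdot 1 = 1$)
$v o{\left(-1 \right)} + F = 0 \left(-2\right) + 1 = 0 + 1 = 1$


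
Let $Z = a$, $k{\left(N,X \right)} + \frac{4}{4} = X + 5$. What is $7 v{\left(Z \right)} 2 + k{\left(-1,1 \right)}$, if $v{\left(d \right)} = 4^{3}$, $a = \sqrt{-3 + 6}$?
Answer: $901$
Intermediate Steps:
$k{\left(N,X \right)} = 4 + X$ ($k{\left(N,X \right)} = -1 + \left(X + 5\right) = -1 + \left(5 + X\right) = 4 + X$)
$a = \sqrt{3} \approx 1.732$
$Z = \sqrt{3} \approx 1.732$
$v{\left(d \right)} = 64$
$7 v{\left(Z \right)} 2 + k{\left(-1,1 \right)} = 7 \cdot 64 \cdot 2 + \left(4 + 1\right) = 7 \cdot 128 + 5 = 896 + 5 = 901$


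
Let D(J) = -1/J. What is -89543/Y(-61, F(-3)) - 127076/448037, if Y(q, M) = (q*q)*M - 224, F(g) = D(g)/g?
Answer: 360338158807/2570388269 ≈ 140.19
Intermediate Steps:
F(g) = -1/g**2 (F(g) = (-1/g)/g = -1/g**2)
Y(q, M) = -224 + M*q**2 (Y(q, M) = q**2*M - 224 = M*q**2 - 224 = -224 + M*q**2)
-89543/Y(-61, F(-3)) - 127076/448037 = -89543/(-224 - 1/(-3)**2*(-61)**2) - 127076/448037 = -89543/(-224 - 1*1/9*3721) - 127076*1/448037 = -89543/(-224 - 1/9*3721) - 127076/448037 = -89543/(-224 - 3721/9) - 127076/448037 = -89543/(-5737/9) - 127076/448037 = -89543*(-9/5737) - 127076/448037 = 805887/5737 - 127076/448037 = 360338158807/2570388269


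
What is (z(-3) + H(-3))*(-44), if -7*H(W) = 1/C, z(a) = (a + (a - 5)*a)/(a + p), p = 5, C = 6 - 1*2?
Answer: -3223/7 ≈ -460.43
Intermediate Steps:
C = 4 (C = 6 - 2 = 4)
z(a) = (a + a*(-5 + a))/(5 + a) (z(a) = (a + (a - 5)*a)/(a + 5) = (a + (-5 + a)*a)/(5 + a) = (a + a*(-5 + a))/(5 + a))
H(W) = -1/28 (H(W) = -1/7/4 = -1/7*1/4 = -1/28)
(z(-3) + H(-3))*(-44) = (-3*(-4 - 3)/(5 - 3) - 1/28)*(-44) = (-3*(-7)/2 - 1/28)*(-44) = (-3*1/2*(-7) - 1/28)*(-44) = (21/2 - 1/28)*(-44) = (293/28)*(-44) = -3223/7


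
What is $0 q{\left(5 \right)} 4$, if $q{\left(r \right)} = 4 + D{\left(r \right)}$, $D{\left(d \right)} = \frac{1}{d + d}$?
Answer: $0$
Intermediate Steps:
$D{\left(d \right)} = \frac{1}{2 d}$
$q{\left(r \right)} = 4 + \frac{1}{2 r}$
$0 q{\left(5 \right)} 4 = 0 \left(4 + \frac{1}{2 \cdot 5}\right) 4 = 0 \left(4 + \frac{1}{2} \cdot \frac{1}{5}\right) 4 = 0 \left(4 + \frac{1}{10}\right) 4 = 0 \cdot \frac{41}{10} \cdot 4 = 0 \cdot 4 = 0$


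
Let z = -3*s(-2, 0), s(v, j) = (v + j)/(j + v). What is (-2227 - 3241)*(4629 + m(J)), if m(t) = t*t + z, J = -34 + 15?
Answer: -27268916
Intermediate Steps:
s(v, j) = 1 (s(v, j) = (j + v)/(j + v) = 1)
J = -19
z = -3 (z = -3*1 = -3)
m(t) = -3 + t**2 (m(t) = t*t - 3 = t**2 - 3 = -3 + t**2)
(-2227 - 3241)*(4629 + m(J)) = (-2227 - 3241)*(4629 + (-3 + (-19)**2)) = -5468*(4629 + (-3 + 361)) = -5468*(4629 + 358) = -5468*4987 = -27268916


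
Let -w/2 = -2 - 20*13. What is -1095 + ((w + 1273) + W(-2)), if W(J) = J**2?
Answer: 706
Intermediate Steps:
w = 524 (w = -2*(-2 - 20*13) = -2*(-2 - 260) = -2*(-262) = 524)
-1095 + ((w + 1273) + W(-2)) = -1095 + ((524 + 1273) + (-2)**2) = -1095 + (1797 + 4) = -1095 + 1801 = 706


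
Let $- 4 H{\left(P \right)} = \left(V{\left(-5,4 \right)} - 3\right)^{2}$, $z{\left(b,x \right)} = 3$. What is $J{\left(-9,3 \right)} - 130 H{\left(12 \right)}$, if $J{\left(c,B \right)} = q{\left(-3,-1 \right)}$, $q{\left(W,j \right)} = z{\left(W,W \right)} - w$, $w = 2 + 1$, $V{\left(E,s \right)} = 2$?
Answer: $\frac{65}{2} \approx 32.5$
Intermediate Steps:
$w = 3$
$q{\left(W,j \right)} = 0$ ($q{\left(W,j \right)} = 3 - 3 = 0$)
$J{\left(c,B \right)} = 0$
$H{\left(P \right)} = - \frac{1}{4}$ ($H{\left(P \right)} = - \frac{\left(2 - 3\right)^{2}}{4} = - \frac{\left(-1\right)^{2}}{4} = \left(- \frac{1}{4}\right) 1 = - \frac{1}{4}$)
$J{\left(-9,3 \right)} - 130 H{\left(12 \right)} = 0 - - \frac{65}{2} = 0 + \frac{65}{2} = \frac{65}{2}$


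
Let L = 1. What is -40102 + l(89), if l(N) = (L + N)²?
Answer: -32002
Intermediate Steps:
l(N) = (1 + N)²
-40102 + l(89) = -40102 + (1 + 89)² = -40102 + 90² = -40102 + 8100 = -32002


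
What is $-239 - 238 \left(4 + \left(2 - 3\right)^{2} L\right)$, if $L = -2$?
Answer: $-715$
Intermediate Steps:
$-239 - 238 \left(4 + \left(2 - 3\right)^{2} L\right) = -239 - 238 \left(4 + \left(2 - 3\right)^{2} \left(-2\right)\right) = -239 - 238 \left(4 + \left(-1\right)^{2} \left(-2\right)\right) = -239 - 238 \left(4 + 1 \left(-2\right)\right) = -239 - 238 \left(4 - 2\right) = -239 - 476 = -715$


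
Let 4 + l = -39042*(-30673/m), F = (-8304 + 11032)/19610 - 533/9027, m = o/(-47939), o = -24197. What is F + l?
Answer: 5081223780580038968021/2141670057795 ≈ 2.3726e+9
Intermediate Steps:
m = 24197/47939 (m = -24197/(-47939) = -24197*(-1/47939) = 24197/47939 ≈ 0.50475)
F = 7086763/88509735 (F = 2728*(1/19610) - 533*1/9027 = 1364/9805 - 533/9027 = 7086763/88509735 ≈ 0.080068)
l = 57408643019986/24197 (l = -4 - 39042/((24197/47939)/(-30673)) = -4 - 39042/((24197/47939)*(-1/30673)) = -4 - 39042/(-24197/1470432947) = -4 - 39042*(-1470432947/24197) = -4 + 57408643116774/24197 = 57408643019986/24197 ≈ 2.3726e+9)
F + l = 7086763/88509735 + 57408643019986/24197 = 5081223780580038968021/2141670057795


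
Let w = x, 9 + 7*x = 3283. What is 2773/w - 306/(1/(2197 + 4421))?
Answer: -6630184181/3274 ≈ -2.0251e+6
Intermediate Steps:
x = 3274/7 (x = -9/7 + (1/7)*3283 = -9/7 + 469 = 3274/7 ≈ 467.71)
w = 3274/7 ≈ 467.71
2773/w - 306/(1/(2197 + 4421)) = 2773/(3274/7) - 306/(1/(2197 + 4421)) = 2773*(7/3274) - 306/(1/6618) = 19411/3274 - 306/1/6618 = 19411/3274 - 306*6618 = 19411/3274 - 2025108 = -6630184181/3274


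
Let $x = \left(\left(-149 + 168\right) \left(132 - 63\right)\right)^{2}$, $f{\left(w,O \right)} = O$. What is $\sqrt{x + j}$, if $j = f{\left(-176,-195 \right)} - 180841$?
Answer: $\sqrt{1537685} \approx 1240.0$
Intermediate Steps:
$x = 1718721$ ($x = \left(19 \cdot 69\right)^{2} = 1311^{2} = 1718721$)
$j = -181036$ ($j = -195 - 180841 = -181036$)
$\sqrt{x + j} = \sqrt{1718721 - 181036} = \sqrt{1537685}$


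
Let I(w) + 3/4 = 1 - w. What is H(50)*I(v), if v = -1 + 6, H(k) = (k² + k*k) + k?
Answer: -47975/2 ≈ -23988.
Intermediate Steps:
H(k) = k + 2*k² (H(k) = (k² + k²) + k = 2*k² + k = k + 2*k²)
v = 5
I(w) = ¼ - w (I(w) = -¾ + (1 - w) = ¼ - w)
H(50)*I(v) = (50*(1 + 2*50))*(¼ - 1*5) = (50*(1 + 100))*(¼ - 5) = (50*101)*(-19/4) = 5050*(-19/4) = -47975/2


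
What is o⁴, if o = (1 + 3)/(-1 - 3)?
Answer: 1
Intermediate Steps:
o = -1 (o = 4/(-4) = 4*(-¼) = -1)
o⁴ = (-1)⁴ = 1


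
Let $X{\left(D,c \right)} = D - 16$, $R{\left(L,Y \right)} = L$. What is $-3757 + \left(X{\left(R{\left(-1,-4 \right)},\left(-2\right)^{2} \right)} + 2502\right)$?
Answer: $-1272$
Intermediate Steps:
$X{\left(D,c \right)} = -16 + D$
$-3757 + \left(X{\left(R{\left(-1,-4 \right)},\left(-2\right)^{2} \right)} + 2502\right) = -3757 + \left(\left(-16 - 1\right) + 2502\right) = -3757 + \left(-17 + 2502\right) = -3757 + 2485 = -1272$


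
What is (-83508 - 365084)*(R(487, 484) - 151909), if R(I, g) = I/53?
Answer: 68141040160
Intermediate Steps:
R(I, g) = I/53 (R(I, g) = I*(1/53) = I/53)
(-83508 - 365084)*(R(487, 484) - 151909) = (-83508 - 365084)*((1/53)*487 - 151909) = -448592*(487/53 - 151909) = -448592*(-8050690/53) = 68141040160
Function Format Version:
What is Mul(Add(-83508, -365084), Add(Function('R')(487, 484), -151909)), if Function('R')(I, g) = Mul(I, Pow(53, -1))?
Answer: 68141040160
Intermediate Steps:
Function('R')(I, g) = Mul(Rational(1, 53), I) (Function('R')(I, g) = Mul(I, Rational(1, 53)) = Mul(Rational(1, 53), I))
Mul(Add(-83508, -365084), Add(Function('R')(487, 484), -151909)) = Mul(Add(-83508, -365084), Add(Mul(Rational(1, 53), 487), -151909)) = Mul(-448592, Add(Rational(487, 53), -151909)) = Mul(-448592, Rational(-8050690, 53)) = 68141040160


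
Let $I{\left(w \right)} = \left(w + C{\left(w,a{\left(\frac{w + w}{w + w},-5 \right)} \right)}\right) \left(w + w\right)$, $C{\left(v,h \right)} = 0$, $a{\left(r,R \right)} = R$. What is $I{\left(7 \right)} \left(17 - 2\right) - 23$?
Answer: $1447$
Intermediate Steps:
$I{\left(w \right)} = 2 w^{2}$ ($I{\left(w \right)} = \left(w + 0\right) \left(w + w\right) = w 2 w = 2 w^{2}$)
$I{\left(7 \right)} \left(17 - 2\right) - 23 = 2 \cdot 7^{2} \left(17 - 2\right) - 23 = 2 \cdot 49 \cdot 15 - 23 = 98 \cdot 15 - 23 = 1470 - 23 = 1447$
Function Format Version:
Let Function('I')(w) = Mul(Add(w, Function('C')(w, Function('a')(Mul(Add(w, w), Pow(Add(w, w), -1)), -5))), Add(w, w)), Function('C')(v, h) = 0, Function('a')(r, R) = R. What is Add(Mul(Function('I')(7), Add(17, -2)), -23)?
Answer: 1447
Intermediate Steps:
Function('I')(w) = Mul(2, Pow(w, 2)) (Function('I')(w) = Mul(Add(w, 0), Add(w, w)) = Mul(w, Mul(2, w)) = Mul(2, Pow(w, 2)))
Add(Mul(Function('I')(7), Add(17, -2)), -23) = Add(Mul(Mul(2, Pow(7, 2)), Add(17, -2)), -23) = Add(Mul(Mul(2, 49), 15), -23) = Add(Mul(98, 15), -23) = Add(1470, -23) = 1447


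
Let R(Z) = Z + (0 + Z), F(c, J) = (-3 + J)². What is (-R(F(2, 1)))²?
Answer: 64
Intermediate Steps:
R(Z) = 2*Z (R(Z) = Z + Z = 2*Z)
(-R(F(2, 1)))² = (-2*(-3 + 1)²)² = (-2*(-2)²)² = (-2*4)² = (-1*8)² = (-8)² = 64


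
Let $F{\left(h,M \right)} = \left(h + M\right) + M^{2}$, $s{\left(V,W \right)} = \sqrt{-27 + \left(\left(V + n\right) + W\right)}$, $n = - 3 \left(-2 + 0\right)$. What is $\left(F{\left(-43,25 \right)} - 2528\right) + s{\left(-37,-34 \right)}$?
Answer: $-1921 + 2 i \sqrt{23} \approx -1921.0 + 9.5917 i$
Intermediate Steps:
$n = 6$ ($n = \left(-3\right) \left(-2\right) = 6$)
$s{\left(V,W \right)} = \sqrt{-21 + V + W}$ ($s{\left(V,W \right)} = \sqrt{-27 + \left(\left(V + 6\right) + W\right)} = \sqrt{-27 + \left(\left(6 + V\right) + W\right)} = \sqrt{-27 + \left(6 + V + W\right)} = \sqrt{-21 + V + W}$)
$F{\left(h,M \right)} = M + h + M^{2}$ ($F{\left(h,M \right)} = \left(M + h\right) + M^{2} = M + h + M^{2}$)
$\left(F{\left(-43,25 \right)} - 2528\right) + s{\left(-37,-34 \right)} = \left(\left(25 - 43 + 25^{2}\right) - 2528\right) + \sqrt{-21 - 37 - 34} = \left(\left(25 - 43 + 625\right) - 2528\right) + \sqrt{-92} = \left(607 - 2528\right) + 2 i \sqrt{23} = -1921 + 2 i \sqrt{23}$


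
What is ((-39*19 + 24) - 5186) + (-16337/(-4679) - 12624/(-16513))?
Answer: -455762481704/77264327 ≈ -5898.7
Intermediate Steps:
((-39*19 + 24) - 5186) + (-16337/(-4679) - 12624/(-16513)) = ((-741 + 24) - 5186) + (-16337*(-1/4679) - 12624*(-1/16513)) = (-717 - 5186) + (16337/4679 + 12624/16513) = -5903 + 328840577/77264327 = -455762481704/77264327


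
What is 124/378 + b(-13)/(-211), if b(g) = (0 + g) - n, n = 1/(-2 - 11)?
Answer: 201818/518427 ≈ 0.38929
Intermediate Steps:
n = -1/13 (n = 1/(-13) = -1/13 ≈ -0.076923)
b(g) = 1/13 + g (b(g) = (0 + g) - 1*(-1/13) = g + 1/13 = 1/13 + g)
124/378 + b(-13)/(-211) = 124/378 + (1/13 - 13)/(-211) = 124*(1/378) - 168/13*(-1/211) = 62/189 + 168/2743 = 201818/518427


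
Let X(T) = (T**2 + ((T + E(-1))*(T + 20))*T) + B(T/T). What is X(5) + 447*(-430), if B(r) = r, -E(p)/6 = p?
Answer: -190809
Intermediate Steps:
E(p) = -6*p
X(T) = 1 + T**2 + T*(6 + T)*(20 + T) (X(T) = (T**2 + ((T - 6*(-1))*(T + 20))*T) + T/T = (T**2 + ((T + 6)*(20 + T))*T) + 1 = (T**2 + ((6 + T)*(20 + T))*T) + 1 = (T**2 + T*(6 + T)*(20 + T)) + 1 = 1 + T**2 + T*(6 + T)*(20 + T))
X(5) + 447*(-430) = (1 + 5**3 + 27*5**2 + 120*5) + 447*(-430) = (1 + 125 + 27*25 + 600) - 192210 = (1 + 125 + 675 + 600) - 192210 = 1401 - 192210 = -190809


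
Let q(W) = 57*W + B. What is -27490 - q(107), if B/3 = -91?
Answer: -33316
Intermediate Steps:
B = -273 (B = 3*(-91) = -273)
q(W) = -273 + 57*W (q(W) = 57*W - 273 = -273 + 57*W)
-27490 - q(107) = -27490 - (-273 + 57*107) = -27490 - (-273 + 6099) = -27490 - 1*5826 = -27490 - 5826 = -33316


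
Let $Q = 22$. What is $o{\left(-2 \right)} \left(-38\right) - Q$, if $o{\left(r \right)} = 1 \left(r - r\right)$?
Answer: $-22$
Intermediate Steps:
$o{\left(r \right)} = 0$ ($o{\left(r \right)} = 1 \cdot 0 = 0$)
$o{\left(-2 \right)} \left(-38\right) - Q = 0 \left(-38\right) - 22 = 0 - 22 = -22$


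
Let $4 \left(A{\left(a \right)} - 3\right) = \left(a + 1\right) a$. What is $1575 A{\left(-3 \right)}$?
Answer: $\frac{14175}{2} \approx 7087.5$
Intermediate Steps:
$A{\left(a \right)} = 3 + \frac{a \left(1 + a\right)}{4}$ ($A{\left(a \right)} = 3 + \frac{\left(a + 1\right) a}{4} = 3 + \frac{\left(1 + a\right) a}{4} = 3 + \frac{a \left(1 + a\right)}{4}$)
$1575 A{\left(-3 \right)} = 1575 \left(3 + \frac{1}{4} \left(-3\right) + \frac{\left(-3\right)^{2}}{4}\right) = 1575 \left(3 - \frac{3}{4} + \frac{1}{4} \cdot 9\right) = 1575 \left(3 - \frac{3}{4} + \frac{9}{4}\right) = 1575 \cdot \frac{9}{2} = \frac{14175}{2}$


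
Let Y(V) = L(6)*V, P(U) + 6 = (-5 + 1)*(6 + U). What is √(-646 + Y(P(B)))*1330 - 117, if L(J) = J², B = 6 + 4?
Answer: -117 + 1330*I*√3166 ≈ -117.0 + 74835.0*I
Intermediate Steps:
B = 10
P(U) = -30 - 4*U (P(U) = -6 + (-5 + 1)*(6 + U) = -6 - 4*(6 + U) = -6 + (-24 - 4*U) = -30 - 4*U)
Y(V) = 36*V (Y(V) = 6²*V = 36*V)
√(-646 + Y(P(B)))*1330 - 117 = √(-646 + 36*(-30 - 4*10))*1330 - 117 = √(-646 + 36*(-30 - 40))*1330 - 117 = √(-646 + 36*(-70))*1330 - 117 = √(-646 - 2520)*1330 - 117 = √(-3166)*1330 - 117 = (I*√3166)*1330 - 117 = 1330*I*√3166 - 117 = -117 + 1330*I*√3166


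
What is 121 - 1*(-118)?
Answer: 239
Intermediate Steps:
121 - 1*(-118) = 121 + 118 = 239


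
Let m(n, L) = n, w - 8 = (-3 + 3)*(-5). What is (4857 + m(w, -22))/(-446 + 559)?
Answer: 4865/113 ≈ 43.053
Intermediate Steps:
w = 8 (w = 8 + (-3 + 3)*(-5) = 8 + 0*(-5) = 8 + 0 = 8)
(4857 + m(w, -22))/(-446 + 559) = (4857 + 8)/(-446 + 559) = 4865/113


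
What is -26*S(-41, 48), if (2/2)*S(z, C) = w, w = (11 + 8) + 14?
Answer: -858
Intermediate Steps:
w = 33 (w = 19 + 14 = 33)
S(z, C) = 33
-26*S(-41, 48) = -26*33 = -858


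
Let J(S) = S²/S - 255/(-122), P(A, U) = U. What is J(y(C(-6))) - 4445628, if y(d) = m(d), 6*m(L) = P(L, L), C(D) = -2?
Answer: -1627099205/366 ≈ -4.4456e+6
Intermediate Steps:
m(L) = L/6
y(d) = d/6
J(S) = 255/122 + S (J(S) = S - 255*(-1/122) = S + 255/122 = 255/122 + S)
J(y(C(-6))) - 4445628 = (255/122 + (⅙)*(-2)) - 4445628 = (255/122 - ⅓) - 4445628 = 643/366 - 4445628 = -1627099205/366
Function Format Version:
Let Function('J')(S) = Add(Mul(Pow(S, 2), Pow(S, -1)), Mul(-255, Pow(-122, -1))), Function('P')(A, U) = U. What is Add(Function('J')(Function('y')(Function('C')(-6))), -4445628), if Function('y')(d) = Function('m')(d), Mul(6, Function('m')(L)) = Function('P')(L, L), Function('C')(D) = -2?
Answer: Rational(-1627099205, 366) ≈ -4.4456e+6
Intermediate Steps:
Function('m')(L) = Mul(Rational(1, 6), L)
Function('y')(d) = Mul(Rational(1, 6), d)
Function('J')(S) = Add(Rational(255, 122), S) (Function('J')(S) = Add(S, Mul(-255, Rational(-1, 122))) = Add(S, Rational(255, 122)) = Add(Rational(255, 122), S))
Add(Function('J')(Function('y')(Function('C')(-6))), -4445628) = Add(Add(Rational(255, 122), Mul(Rational(1, 6), -2)), -4445628) = Add(Add(Rational(255, 122), Rational(-1, 3)), -4445628) = Add(Rational(643, 366), -4445628) = Rational(-1627099205, 366)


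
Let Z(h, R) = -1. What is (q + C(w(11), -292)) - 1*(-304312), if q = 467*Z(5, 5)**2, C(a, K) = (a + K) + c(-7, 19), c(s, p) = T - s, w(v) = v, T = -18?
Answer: 304487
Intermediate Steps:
c(s, p) = -18 - s
C(a, K) = -11 + K + a (C(a, K) = (a + K) + (-18 - 1*(-7)) = (K + a) + (-18 + 7) = (K + a) - 11 = -11 + K + a)
q = 467 (q = 467*(-1)**2 = 467*1 = 467)
(q + C(w(11), -292)) - 1*(-304312) = (467 + (-11 - 292 + 11)) - 1*(-304312) = (467 - 292) + 304312 = 175 + 304312 = 304487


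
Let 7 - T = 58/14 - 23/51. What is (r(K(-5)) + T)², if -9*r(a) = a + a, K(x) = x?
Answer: 22401289/1147041 ≈ 19.530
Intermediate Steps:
r(a) = -2*a/9 (r(a) = -(a + a)/9 = -2*a/9)
T = 1181/357 (T = 7 - (58/14 - 23/51) = 7 - (58*(1/14) - 23*1/51) = 7 - (29/7 - 23/51) = 7 - 1*1318/357 = 7 - 1318/357 = 1181/357 ≈ 3.3081)
(r(K(-5)) + T)² = (-2/9*(-5) + 1181/357)² = (10/9 + 1181/357)² = (4733/1071)² = 22401289/1147041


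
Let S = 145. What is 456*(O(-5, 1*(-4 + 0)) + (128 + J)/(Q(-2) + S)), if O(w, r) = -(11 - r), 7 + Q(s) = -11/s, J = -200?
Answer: -2028744/287 ≈ -7068.8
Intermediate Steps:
Q(s) = -7 - 11/s
O(w, r) = -11 + r
456*(O(-5, 1*(-4 + 0)) + (128 + J)/(Q(-2) + S)) = 456*((-11 + 1*(-4 + 0)) + (128 - 200)/((-7 - 11/(-2)) + 145)) = 456*((-11 + 1*(-4)) - 72/((-7 - 11*(-½)) + 145)) = 456*((-11 - 4) - 72/((-7 + 11/2) + 145)) = 456*(-15 - 72/(-3/2 + 145)) = 456*(-15 - 72/287/2) = 456*(-15 - 72*2/287) = 456*(-15 - 144/287) = 456*(-4449/287) = -2028744/287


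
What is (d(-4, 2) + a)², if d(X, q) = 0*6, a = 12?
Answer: 144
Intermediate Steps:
d(X, q) = 0
(d(-4, 2) + a)² = (0 + 12)² = 12² = 144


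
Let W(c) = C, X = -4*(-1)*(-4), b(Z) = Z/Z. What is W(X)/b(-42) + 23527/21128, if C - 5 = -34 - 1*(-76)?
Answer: 1016543/21128 ≈ 48.114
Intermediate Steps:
C = 47 (C = 5 + (-34 - 1*(-76)) = 5 + (-34 + 76) = 5 + 42 = 47)
b(Z) = 1
X = -16 (X = 4*(-4) = -16)
W(c) = 47
W(X)/b(-42) + 23527/21128 = 47/1 + 23527/21128 = 47*1 + 23527*(1/21128) = 47 + 23527/21128 = 1016543/21128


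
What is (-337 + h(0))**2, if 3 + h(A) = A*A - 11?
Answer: 123201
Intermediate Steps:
h(A) = -14 + A**2 (h(A) = -3 + (A*A - 11) = -3 + (A**2 - 11) = -3 + (-11 + A**2) = -14 + A**2)
(-337 + h(0))**2 = (-337 + (-14 + 0**2))**2 = (-337 + (-14 + 0))**2 = (-337 - 14)**2 = (-351)**2 = 123201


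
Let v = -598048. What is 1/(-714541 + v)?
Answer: -1/1312589 ≈ -7.6185e-7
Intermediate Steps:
1/(-714541 + v) = 1/(-714541 - 598048) = 1/(-1312589) = -1/1312589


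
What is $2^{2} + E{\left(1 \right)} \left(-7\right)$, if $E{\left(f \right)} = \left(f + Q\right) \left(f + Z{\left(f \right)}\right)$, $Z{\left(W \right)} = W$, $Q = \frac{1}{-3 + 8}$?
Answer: $- \frac{64}{5} \approx -12.8$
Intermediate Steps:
$Q = \frac{1}{5} \approx 0.2$
$E{\left(f \right)} = 2 f \left(\frac{1}{5} + f\right)$ ($E{\left(f \right)} = \left(f + \frac{1}{5}\right) \left(f + f\right) = \left(\frac{1}{5} + f\right) 2 f = 2 f \left(\frac{1}{5} + f\right)$)
$2^{2} + E{\left(1 \right)} \left(-7\right) = 2^{2} + \frac{2}{5} \cdot 1 \left(1 + 5 \cdot 1\right) \left(-7\right) = 4 + \frac{2}{5} \cdot 1 \left(1 + 5\right) \left(-7\right) = 4 + \frac{2}{5} \cdot 1 \cdot 6 \left(-7\right) = 4 + \frac{12}{5} \left(-7\right) = 4 - \frac{84}{5} = - \frac{64}{5}$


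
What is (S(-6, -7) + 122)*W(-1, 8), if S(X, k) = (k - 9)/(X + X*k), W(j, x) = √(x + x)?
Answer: 4376/9 ≈ 486.22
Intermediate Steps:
W(j, x) = √2*√x (W(j, x) = √(2*x) = √2*√x)
S(X, k) = (-9 + k)/(X + X*k)
(S(-6, -7) + 122)*W(-1, 8) = ((-9 - 7)/((-6)*(1 - 7)) + 122)*(√2*√8) = (-⅙*(-16)/(-6) + 122)*(√2*(2*√2)) = (-⅙*(-⅙)*(-16) + 122)*4 = (-4/9 + 122)*4 = (1094/9)*4 = 4376/9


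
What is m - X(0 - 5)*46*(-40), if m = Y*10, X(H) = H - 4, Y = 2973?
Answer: 13170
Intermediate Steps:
X(H) = -4 + H
m = 29730 (m = 2973*10 = 29730)
m - X(0 - 5)*46*(-40) = 29730 - (-4 + (0 - 5))*46*(-40) = 29730 - (-4 - 5)*46*(-40) = 29730 - (-9*46)*(-40) = 29730 - (-414)*(-40) = 29730 - 1*16560 = 29730 - 16560 = 13170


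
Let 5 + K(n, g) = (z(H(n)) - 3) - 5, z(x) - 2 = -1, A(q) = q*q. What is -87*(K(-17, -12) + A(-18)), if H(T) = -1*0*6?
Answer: -27144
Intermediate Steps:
H(T) = 0 (H(T) = 0*6 = 0)
A(q) = q²
z(x) = 1 (z(x) = 2 - 1 = 1)
K(n, g) = -12 (K(n, g) = -5 + ((1 - 3) - 5) = -5 + (-2 - 5) = -5 - 7 = -12)
-87*(K(-17, -12) + A(-18)) = -87*(-12 + (-18)²) = -87*(-12 + 324) = -87*312 = -27144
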